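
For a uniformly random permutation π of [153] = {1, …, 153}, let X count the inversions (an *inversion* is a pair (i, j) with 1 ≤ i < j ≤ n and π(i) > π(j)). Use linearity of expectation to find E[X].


Write X = Σ X_I over the C(153, 2) = 11628 pairs i < j, with X_I the indicator of one inversion.
There are 11628 indicators.
For each fixed pair i < j, the values π(i) and π(j) are two distinct elements of {1, …, 153} in uniformly random order; by symmetry P[π(i) > π(j)] = 1/2.
By linearity: E[X] = 11628 · (1/2) = C(153, 2) · (1/2) = 11628/2 = 5814 ≈ 5814.000.

E[X] = 5814 = 5814.000.


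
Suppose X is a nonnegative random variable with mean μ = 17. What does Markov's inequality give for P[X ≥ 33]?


μ = E[X] = 17, a = 33.
Markov: P[X ≥ 33] ≤ μ/a = (17)/33 = 17/33.
Numerically: ≈ 0.5152.
(Since a = 33 > μ = 17.0000, the bound 17/33 is < 1 and informative.)

P[X ≥ 33] ≤ 17/33 ≈ 0.5152.


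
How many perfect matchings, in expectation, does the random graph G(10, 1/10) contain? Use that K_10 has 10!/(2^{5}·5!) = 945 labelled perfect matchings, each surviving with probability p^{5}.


K_10 has 10!/(2^{5}·5!) = 945 labelled perfect matchings.
For each such perfect matching H, let X_H = 1 if all 5 edges of H are present in G. Then P[X_H = 1] = p^{5} = (1/10)^{5} = 1/100000.
By linearity: E[X] = Σ_H E[X_H] = 945 · p^{5} = 945 · 1/100000 = 189/20000.
Numerically: E[X] ≈ 0.00945.

E[X] = 945 · (1/10)^{5} = 189/20000 ≈ 0.00945.


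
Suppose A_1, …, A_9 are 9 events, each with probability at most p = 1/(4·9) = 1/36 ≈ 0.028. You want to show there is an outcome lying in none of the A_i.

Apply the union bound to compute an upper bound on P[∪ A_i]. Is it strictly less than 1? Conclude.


Union bound: P[∪_{i=1}^{9} A_i] ≤ Σ_i P[A_i] ≤ 9·p = 9·(1/36) = 1/4.
Numerically: 1/4 ≈ 0.250.
Is 1/4 < 1? YES.
Since P[∪ A_i] ≤ 1/4 < 1, the complement has P[∩ A_i^c] ≥ 1 − 1/4 = 3/4 > 0, so some outcome avoids every A_i.

9·p = 1/4 ≈ 0.250; existence CERTIFIED by the union bound.


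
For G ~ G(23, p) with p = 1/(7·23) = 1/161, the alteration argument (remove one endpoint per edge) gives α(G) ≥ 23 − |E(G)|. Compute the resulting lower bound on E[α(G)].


E[|E(G)|] = C(23, 2)·p = 253 · (1/161) = 11/7.
E[α(G)] ≥ n − E[|E(G)|] = 23 − 11/7 = 150/7.
Numerically: ≈ 21.42857.
(This is only a lower bound; the true E[α(G)] may be larger.)

E[α(G)] ≥ 150/7 ≈ 21.42857.


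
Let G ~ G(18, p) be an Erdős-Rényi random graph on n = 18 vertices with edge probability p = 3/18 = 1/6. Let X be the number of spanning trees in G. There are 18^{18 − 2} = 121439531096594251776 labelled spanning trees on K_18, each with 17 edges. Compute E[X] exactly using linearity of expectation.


K_18 has 18^{18 − 2} = 121439531096594251776 labelled spanning trees.
For each such spanning tree H, let X_H = 1 if all 17 edges of H are present in G. Then P[X_H = 1] = p^{17} = (1/6)^{17} = 1/16926659444736.
By linearity of expectation: E[X] = Σ_H E[X_H] = 121439531096594251776 · p^{17} = 121439531096594251776 · 1/16926659444736 = 14348907/2.
Numerically: E[X] ≈ 7.17e+06.

E[X] = 121439531096594251776 · (1/6)^{17} = 14348907/2 ≈ 7.17e+06.


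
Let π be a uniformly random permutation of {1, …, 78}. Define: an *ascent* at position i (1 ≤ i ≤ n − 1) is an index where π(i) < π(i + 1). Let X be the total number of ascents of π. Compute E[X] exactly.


Write X = Σ X_I over i = 1, …, 77, with X_I the indicator of one ascent.
There are 77 indicators.
For each fixed i, the pair (π(i), π(i+1)) is a uniformly random ordered pair of distinct values from {1, …, 78}; by symmetry P[π(i) < π(i+1)] = 1/2.
By linearity: E[X] = 77 · (1/2) = (78 − 1) · (1/2) = 77/2 ≈ 38.5000.

E[X] = 77/2 = 38.5000.


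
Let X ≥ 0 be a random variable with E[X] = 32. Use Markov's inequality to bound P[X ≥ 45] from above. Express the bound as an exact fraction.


μ = E[X] = 32, a = 45.
Markov: P[X ≥ 45] ≤ μ/a = (32)/45 = 32/45.
Numerically: ≈ 0.7111.
(Since a = 45 > μ = 32.0000, the bound 32/45 is < 1 and informative.)

P[X ≥ 45] ≤ 32/45 ≈ 0.7111.


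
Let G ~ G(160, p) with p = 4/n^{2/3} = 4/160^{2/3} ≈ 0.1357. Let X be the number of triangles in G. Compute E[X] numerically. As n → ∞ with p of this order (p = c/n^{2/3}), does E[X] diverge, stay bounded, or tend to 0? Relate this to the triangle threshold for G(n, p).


Number of potential triangles: C(160, 3) = 669920.
Each occurs with probability p³ ≈ (0.1357)³ ≈ 2.500000e-03.
By linearity: E[X] = C(160, 3)·p³ ≈ 669920 · 2.500000e-03 ≈ 1674.8000.
Since α = 2/3 < 1, p = c/n^{2/3} ≫ 1/n is above the triangle threshold p ~ 1/n. Asymptotically E[X] ~ (c³/6)·n^{3(1−α)} = (4³/6)·n^{1} → ∞; triangles are abundant w.h.p.

E[X] ≈ 1674.8000; in regime p = Θ(1/n^{2/3}) E[X] diverges (above the triangle threshold p ~ 1/n).


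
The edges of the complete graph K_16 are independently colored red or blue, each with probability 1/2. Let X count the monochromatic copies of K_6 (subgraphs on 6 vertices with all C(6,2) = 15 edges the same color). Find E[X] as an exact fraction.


Let X = Σ_S X_S over the C(16, 6) = 8008 subsets S of size 6, where X_S = 1 if the K_6 on S is monochromatic.
For a fixed S, the K_6 on S has C(6, 2) = 15 edges. P[all 15 edges red] = (1/2)^15, and likewise for blue, so P[monochromatic] = 2·(1/2)^15 = 2^{1 − 15} = 1/16384.
By linearity: E[X] = C(16, 6) · 2^{1 − 15} = 8008 · 1/16384 = 1001/2048.
Numerically: E[X] ≈ 0.489.

E[X] = C(16,6)·2^(1−C(6,2)) = 1001/2048 ≈ 0.489.


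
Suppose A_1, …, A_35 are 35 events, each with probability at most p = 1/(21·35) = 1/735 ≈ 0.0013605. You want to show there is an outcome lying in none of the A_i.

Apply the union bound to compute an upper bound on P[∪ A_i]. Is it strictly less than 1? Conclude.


Union bound: P[∪_{i=1}^{35} A_i] ≤ Σ_i P[A_i] ≤ 35·p = 35·(1/735) = 1/21.
Numerically: 1/21 ≈ 0.0476190.
Is 1/21 < 1? YES.
Since P[∪ A_i] ≤ 1/21 < 1, the complement has P[∩ A_i^c] ≥ 1 − 1/21 = 20/21 > 0, so some outcome avoids every A_i.

35·p = 1/21 ≈ 0.0476190; existence CERTIFIED by the union bound.


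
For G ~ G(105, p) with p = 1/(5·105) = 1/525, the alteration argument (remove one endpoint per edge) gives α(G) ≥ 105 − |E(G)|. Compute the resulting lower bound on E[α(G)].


E[|E(G)|] = C(105, 2)·p = 5460 · (1/525) = 52/5.
E[α(G)] ≥ n − E[|E(G)|] = 105 − 52/5 = 473/5.
Numerically: ≈ 94.600000.
(This is only a lower bound; the true E[α(G)] may be larger.)

E[α(G)] ≥ 473/5 ≈ 94.600000.


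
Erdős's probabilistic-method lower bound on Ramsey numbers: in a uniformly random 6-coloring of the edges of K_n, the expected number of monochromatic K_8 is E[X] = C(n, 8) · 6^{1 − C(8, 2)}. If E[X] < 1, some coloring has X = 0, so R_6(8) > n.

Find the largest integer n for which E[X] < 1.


We need C(n, 8) · 6^{1 − 28} < 1, i.e. C(n, 8) < 6^{28 − 1} = 1023490369077469249536.
Check values of n near the boundary:
  n = 1589: C(1589, 8) = 990389025825605844438; 990389025825605844438 < 1023490369077469249536? YES
  n = 1590: C(1590, 8) = 995397314198933813310; 995397314198933813310 < 1023490369077469249536? YES
  n = 1591: C(1591, 8) = 1000427749141189953870; 1000427749141189953870 < 1023490369077469249536? YES
  n = 1592: C(1592, 8) = 1005480414540892933435; 1005480414540892933435 < 1023490369077469249536? YES
  n = 1593: C(1593, 8) = 1010555394551193970323; 1010555394551193970323 < 1023490369077469249536? YES
  n = 1594: C(1594, 8) = 1015652773590544255167; 1015652773590544255167 < 1023490369077469249536? YES
  n = 1595: C(1595, 8) = 1020772636343363633895; 1020772636343363633895 < 1023490369077469249536? YES
  n = 1596: C(1596, 8) = 1025915067760710553965; 1025915067760710553965 < 1023490369077469249536? NO
  n = 1597: C(1597, 8) = 1031080153060953275445; 1031080153060953275445 < 1023490369077469249536? NO
  n = 1598: C(1598, 8) = 1036267977730442348529; 1036267977730442348529 < 1023490369077469249536? NO
The largest n with C(n, 8) < 1023490369077469249536 is n = 1595 (where E[X] = 113419181815929292655/113721152119718805504 ≈ 0.9973446). Hence R_6(8) > 1595, i.e. R_6(8) ≥ 1596.

Largest n = 1595; hence R_6(8) > 1595.


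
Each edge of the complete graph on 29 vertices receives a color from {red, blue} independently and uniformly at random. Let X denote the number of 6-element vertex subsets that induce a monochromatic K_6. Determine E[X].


Let X = Σ_S X_S over the C(29, 6) = 475020 subsets S of size 6, where X_S = 1 if the K_6 on S is monochromatic.
For a fixed S, the K_6 on S has C(6, 2) = 15 edges. P[all 15 edges red] = (1/2)^15, and likewise for blue, so P[monochromatic] = 2·(1/2)^15 = 2^{1 − 15} = 1/16384.
By linearity of expectation: E[X] = C(29, 6) · 2^{1 − 15} = 475020 · 1/16384 = 118755/4096.
Numerically: E[X] ≈ 28.9929.

E[X] = C(29,6)·2^(1−C(6,2)) = 118755/4096 ≈ 28.9929.


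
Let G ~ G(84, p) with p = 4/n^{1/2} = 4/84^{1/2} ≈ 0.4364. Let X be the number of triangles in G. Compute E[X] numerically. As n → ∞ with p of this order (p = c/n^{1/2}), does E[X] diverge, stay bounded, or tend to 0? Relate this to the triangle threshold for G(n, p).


Number of potential triangles: C(84, 3) = 95284.
Each occurs with probability p³ ≈ (0.4364)³ ≈ 8.313062e-02.
By linearity: E[X] = C(84, 3)·p³ ≈ 95284 · 8.313062e-02 ≈ 7921.0185.
Since α = 1/2 < 1, p = c/n^{1/2} ≫ 1/n is above the triangle threshold p ~ 1/n. Asymptotically E[X] ~ (c³/6)·n^{3(1−α)} = (4³/6)·n^{1.5} → ∞; triangles are abundant w.h.p.

E[X] ≈ 7921.0185; in regime p = Θ(1/n^{1/2}) E[X] diverges (above the triangle threshold p ~ 1/n).


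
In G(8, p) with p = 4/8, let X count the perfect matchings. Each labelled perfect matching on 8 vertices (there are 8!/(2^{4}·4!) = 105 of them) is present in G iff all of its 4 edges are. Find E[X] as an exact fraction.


K_8 has 8!/(2^{4}·4!) = 105 labelled perfect matchings.
For each such perfect matching H, let X_H = 1 if all 4 edges of H are present in G. Then P[X_H = 1] = p^{4} = (1/2)^{4} = 1/16.
By linearity: E[X] = Σ_H E[X_H] = 105 · p^{4} = 105 · 1/16 = 105/16.
Numerically: E[X] ≈ 6.5625.

E[X] = 105 · (1/2)^{4} = 105/16 ≈ 6.5625.


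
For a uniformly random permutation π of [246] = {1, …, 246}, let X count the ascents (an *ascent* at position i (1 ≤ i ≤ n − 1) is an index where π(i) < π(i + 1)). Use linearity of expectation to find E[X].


Write X = Σ X_I over i = 1, …, 245, with X_I the indicator of one ascent.
There are 245 indicators.
For each fixed i, the pair (π(i), π(i+1)) is a uniformly random ordered pair of distinct values from {1, …, 246}; by symmetry P[π(i) < π(i+1)] = 1/2.
By linearity: E[X] = 245 · (1/2) = (246 − 1) · (1/2) = 245/2 ≈ 122.500.

E[X] = 245/2 = 122.500.


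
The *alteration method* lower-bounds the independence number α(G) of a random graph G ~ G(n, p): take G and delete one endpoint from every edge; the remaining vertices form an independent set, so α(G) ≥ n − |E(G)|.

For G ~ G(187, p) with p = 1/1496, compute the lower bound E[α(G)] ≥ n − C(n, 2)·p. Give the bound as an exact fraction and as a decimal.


E[|E(G)|] = C(187, 2)·p = 17391 · (1/1496) = 93/8.
E[α(G)] ≥ n − E[|E(G)|] = 187 − 93/8 = 1403/8.
Numerically: ≈ 175.375000.
(This is only a lower bound; the true E[α(G)] may be larger.)

E[α(G)] ≥ 1403/8 ≈ 175.375000.


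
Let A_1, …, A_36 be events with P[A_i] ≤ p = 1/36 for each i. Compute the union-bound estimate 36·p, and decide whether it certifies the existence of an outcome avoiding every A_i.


Union bound: P[∪_{i=1}^{36} A_i] ≤ Σ_i P[A_i] ≤ 36·p = 36·(1/36) = 1.
Numerically: 1 ≈ 1.0000000.
Is 1 < 1? NO.
Since the bound 1 is ≥ 1, the union bound is uninformative here; it does NOT by itself certify existence.

36·p = 1 ≈ 1.0000000; existence NOT certified by the union bound.


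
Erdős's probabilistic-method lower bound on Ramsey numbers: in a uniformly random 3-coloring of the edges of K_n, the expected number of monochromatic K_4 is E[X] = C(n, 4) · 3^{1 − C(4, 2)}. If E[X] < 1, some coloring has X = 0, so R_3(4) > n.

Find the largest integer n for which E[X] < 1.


We need C(n, 4) · 3^{1 − 6} < 1, i.e. C(n, 4) < 3^{6 − 1} = 243.
Check values of n near the boundary:
  n = 9: C(9, 4) = 126; 126 < 243? YES
  n = 10: C(10, 4) = 210; 210 < 243? YES
  n = 11: C(11, 4) = 330; 330 < 243? NO
  n = 12: C(12, 4) = 495; 495 < 243? NO
The largest n with C(n, 4) < 243 is n = 10 (where E[X] = 70/81 ≈ 0.864198). Hence R_3(4) > 10, i.e. R_3(4) ≥ 11.

Largest n = 10; hence R_3(4) > 10.


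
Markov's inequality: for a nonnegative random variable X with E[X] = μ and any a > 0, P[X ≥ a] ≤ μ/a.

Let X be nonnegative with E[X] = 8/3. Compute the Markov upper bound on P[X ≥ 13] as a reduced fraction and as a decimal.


μ = E[X] = 8/3, a = 13.
Markov: P[X ≥ 13] ≤ μ/a = (8/3)/13 = 8/39.
Numerically: ≈ 0.2051.
(Since a = 13 > μ = 2.6667, the bound 8/39 is < 1 and informative.)

P[X ≥ 13] ≤ 8/39 ≈ 0.2051.


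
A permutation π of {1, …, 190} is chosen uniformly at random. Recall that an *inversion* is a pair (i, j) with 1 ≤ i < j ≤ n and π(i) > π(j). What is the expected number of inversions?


Write X = Σ X_I over the C(190, 2) = 17955 pairs i < j, with X_I the indicator of one inversion.
There are 17955 indicators.
For each fixed pair i < j, the values π(i) and π(j) are two distinct elements of {1, …, 190} in uniformly random order; by symmetry P[π(i) > π(j)] = 1/2.
By linearity: E[X] = 17955 · (1/2) = C(190, 2) · (1/2) = 17955/2 = 17955/2 ≈ 8977.50000.

E[X] = 17955/2 = 8977.50000.


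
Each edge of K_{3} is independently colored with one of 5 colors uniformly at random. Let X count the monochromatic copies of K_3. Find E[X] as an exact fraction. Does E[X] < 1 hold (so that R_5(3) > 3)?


E[X] = C(3, 3) · 5^{1 − 3} = 1 · 5^{−2} = 1/25.
As a reduced fraction: E[X] = 1/25 ≈ 0.0400.
Is E[X] < 1? YES.
Since E[X] < 1, there exists a 5-coloring of K_{3} with no monochromatic K_3; hence R_5(3) > 3.

E[X] = 1/25 ≈ 0.0400; E[X] < 1, so R_5(3) > 3.


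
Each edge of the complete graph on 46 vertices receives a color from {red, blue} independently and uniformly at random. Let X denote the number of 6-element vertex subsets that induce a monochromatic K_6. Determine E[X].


Let X = Σ_S X_S over the C(46, 6) = 9366819 subsets S of size 6, where X_S = 1 if the K_6 on S is monochromatic.
For a fixed S, the K_6 on S has C(6, 2) = 15 edges. P[all 15 edges red] = (1/2)^15, and likewise for blue, so P[monochromatic] = 2·(1/2)^15 = 2^{1 − 15} = 1/16384.
By linearity of expectation: E[X] = C(46, 6) · 2^{1 − 15} = 9366819 · 1/16384 = 9366819/16384.
Numerically: E[X] ≈ 571.705261.

E[X] = C(46,6)·2^(1−C(6,2)) = 9366819/16384 ≈ 571.705261.


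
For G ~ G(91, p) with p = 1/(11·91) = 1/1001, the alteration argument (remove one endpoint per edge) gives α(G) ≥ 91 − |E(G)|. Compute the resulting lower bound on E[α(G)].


E[|E(G)|] = C(91, 2)·p = 4095 · (1/1001) = 45/11.
E[α(G)] ≥ n − E[|E(G)|] = 91 − 45/11 = 956/11.
Numerically: ≈ 86.90909.
(This is only a lower bound; the true E[α(G)] may be larger.)

E[α(G)] ≥ 956/11 ≈ 86.90909.


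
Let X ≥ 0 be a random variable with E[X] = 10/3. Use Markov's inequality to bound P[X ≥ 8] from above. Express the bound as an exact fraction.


μ = E[X] = 10/3, a = 8.
Markov: P[X ≥ 8] ≤ μ/a = (10/3)/8 = 5/12.
Numerically: ≈ 0.41667.
(Since a = 8 > μ = 3.33333, the bound 5/12 is < 1 and informative.)

P[X ≥ 8] ≤ 5/12 ≈ 0.41667.


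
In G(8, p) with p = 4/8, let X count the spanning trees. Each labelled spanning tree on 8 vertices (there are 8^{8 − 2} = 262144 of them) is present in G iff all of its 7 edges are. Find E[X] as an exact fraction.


K_8 has 8^{8 − 2} = 262144 labelled spanning trees.
For each such spanning tree H, let X_H = 1 if all 7 edges of H are present in G. Then P[X_H = 1] = p^{7} = (1/2)^{7} = 1/128.
By linearity of expectation: E[X] = Σ_H E[X_H] = 262144 · p^{7} = 262144 · 1/128 = 2048.
Numerically: E[X] ≈ 2.05e+03.

E[X] = 262144 · (1/2)^{7} = 2048 ≈ 2.05e+03.


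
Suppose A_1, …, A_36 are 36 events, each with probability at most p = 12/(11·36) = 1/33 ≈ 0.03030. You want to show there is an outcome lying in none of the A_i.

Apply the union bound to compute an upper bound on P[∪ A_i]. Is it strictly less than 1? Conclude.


Union bound: P[∪_{i=1}^{36} A_i] ≤ Σ_i P[A_i] ≤ 36·p = 36·(1/33) = 12/11.
Numerically: 12/11 ≈ 1.09091.
Is 12/11 < 1? NO.
Since the bound 12/11 is ≥ 1, the union bound is uninformative here; it does NOT by itself certify existence.

36·p = 12/11 ≈ 1.09091; existence NOT certified by the union bound.


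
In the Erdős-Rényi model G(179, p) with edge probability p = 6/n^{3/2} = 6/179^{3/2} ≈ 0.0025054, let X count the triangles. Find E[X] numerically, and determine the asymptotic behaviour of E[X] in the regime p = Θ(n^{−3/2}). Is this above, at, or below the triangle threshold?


Number of potential triangles: C(179, 3) = 939929.
Each occurs with probability p³ ≈ (0.0025054)³ ≈ 1.5725886e-08.
By linearity: E[X] = C(179, 3)·p³ ≈ 939929 · 1.5725886e-08 ≈ 0.01478.
Since α = 3/2 > 1, p = c/n^{3/2} = o(1/n) is below the triangle threshold p ~ 1/n. Asymptotically E[X] ~ (c³/6)·n^{3(1−α)} = (6³/6)·n^{-1.5} → 0, so by Markov's inequality G has no triangles w.h.p.

E[X] ≈ 0.01478; in regime p = Θ(1/n^{3/2}) E[X] tends to 0 (below the triangle threshold p ~ 1/n).


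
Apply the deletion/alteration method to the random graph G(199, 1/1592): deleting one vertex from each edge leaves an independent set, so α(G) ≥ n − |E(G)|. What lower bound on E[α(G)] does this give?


E[|E(G)|] = C(199, 2)·p = 19701 · (1/1592) = 99/8.
E[α(G)] ≥ n − E[|E(G)|] = 199 − 99/8 = 1493/8.
Numerically: ≈ 186.625000.
(This is only a lower bound; the true E[α(G)] may be larger.)

E[α(G)] ≥ 1493/8 ≈ 186.625000.


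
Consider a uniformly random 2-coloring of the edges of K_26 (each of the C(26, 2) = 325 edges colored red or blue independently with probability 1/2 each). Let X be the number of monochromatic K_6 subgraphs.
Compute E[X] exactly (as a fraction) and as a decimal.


Let X = Σ_S X_S over the C(26, 6) = 230230 subsets S of size 6, where X_S = 1 if the K_6 on S is monochromatic.
For a fixed S, the K_6 on S has C(6, 2) = 15 edges. P[all 15 edges red] = (1/2)^15, and likewise for blue, so P[monochromatic] = 2·(1/2)^15 = 2^{1 − 15} = 1/16384.
By linearity: E[X] = C(26, 6) · 2^{1 − 15} = 230230 · 1/16384 = 115115/8192.
Numerically: E[X] ≈ 14.052.

E[X] = C(26,6)·2^(1−C(6,2)) = 115115/8192 ≈ 14.052.


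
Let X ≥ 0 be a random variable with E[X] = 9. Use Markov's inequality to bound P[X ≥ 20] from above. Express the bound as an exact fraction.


μ = E[X] = 9, a = 20.
Markov: P[X ≥ 20] ≤ μ/a = (9)/20 = 9/20.
Numerically: ≈ 0.45000.
(Since a = 20 > μ = 9.00000, the bound 9/20 is < 1 and informative.)

P[X ≥ 20] ≤ 9/20 ≈ 0.45000.


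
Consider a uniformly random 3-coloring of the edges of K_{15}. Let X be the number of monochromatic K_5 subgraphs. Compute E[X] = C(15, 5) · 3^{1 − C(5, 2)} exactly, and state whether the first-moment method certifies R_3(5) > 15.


E[X] = C(15, 5) · 3^{1 − 10} = 3003 · 3^{−9} = 3003/19683.
As a reduced fraction: E[X] = 1001/6561 ≈ 0.152568.
Is E[X] < 1? YES.
Since E[X] < 1, there exists a 3-coloring of K_{15} with no monochromatic K_5; hence R_3(5) > 15.

E[X] = 1001/6561 ≈ 0.152568; E[X] < 1, so R_3(5) > 15.


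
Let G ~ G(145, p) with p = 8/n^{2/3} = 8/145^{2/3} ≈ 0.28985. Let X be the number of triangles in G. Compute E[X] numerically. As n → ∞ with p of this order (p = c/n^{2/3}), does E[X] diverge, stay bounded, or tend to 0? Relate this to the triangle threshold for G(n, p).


Number of potential triangles: C(145, 3) = 497640.
Each occurs with probability p³ ≈ (0.28985)³ ≈ 2.4351962e-02.
By linearity: E[X] = C(145, 3)·p³ ≈ 497640 · 2.4351962e-02 ≈ 12118.51034.
Since α = 2/3 < 1, p = c/n^{2/3} ≫ 1/n is above the triangle threshold p ~ 1/n. Asymptotically E[X] ~ (c³/6)·n^{3(1−α)} = (8³/6)·n^{1} → ∞; triangles are abundant w.h.p.

E[X] ≈ 12118.51034; in regime p = Θ(1/n^{2/3}) E[X] diverges (above the triangle threshold p ~ 1/n).


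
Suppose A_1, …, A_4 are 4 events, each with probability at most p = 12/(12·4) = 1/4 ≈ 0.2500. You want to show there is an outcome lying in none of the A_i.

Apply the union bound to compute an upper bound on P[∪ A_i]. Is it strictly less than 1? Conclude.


Union bound: P[∪_{i=1}^{4} A_i] ≤ Σ_i P[A_i] ≤ 4·p = 4·(1/4) = 1.
Numerically: 1 ≈ 1.0000.
Is 1 < 1? NO.
Since the bound 1 is ≥ 1, the union bound is uninformative here; it does NOT by itself certify existence.

4·p = 1 ≈ 1.0000; existence NOT certified by the union bound.


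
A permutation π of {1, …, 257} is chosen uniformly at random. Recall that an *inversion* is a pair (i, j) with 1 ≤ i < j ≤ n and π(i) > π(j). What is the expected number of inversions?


Write X = Σ X_I over the C(257, 2) = 32896 pairs i < j, with X_I the indicator of one inversion.
There are 32896 indicators.
For each fixed pair i < j, the values π(i) and π(j) are two distinct elements of {1, …, 257} in uniformly random order; by symmetry P[π(i) > π(j)] = 1/2.
By linearity: E[X] = 32896 · (1/2) = C(257, 2) · (1/2) = 32896/2 = 16448 ≈ 16448.000000.

E[X] = 16448 = 16448.000000.


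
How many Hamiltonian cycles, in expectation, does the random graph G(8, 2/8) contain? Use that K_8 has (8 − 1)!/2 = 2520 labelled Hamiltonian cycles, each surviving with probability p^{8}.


K_8 has (8 − 1)!/2 = 2520 labelled Hamiltonian cycles.
For each such Hamiltonian cycle H, let X_H = 1 if all 8 edges of H are present in G. Then P[X_H = 1] = p^{8} = (1/4)^{8} = 1/65536.
By linearity of expectation: E[X] = Σ_H E[X_H] = 2520 · p^{8} = 2520 · 1/65536 = 315/8192.
Numerically: E[X] ≈ 0.038452.

E[X] = 2520 · (1/4)^{8} = 315/8192 ≈ 0.038452.


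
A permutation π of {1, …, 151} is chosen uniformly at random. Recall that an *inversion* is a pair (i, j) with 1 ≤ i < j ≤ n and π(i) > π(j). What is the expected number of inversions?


Write X = Σ X_I over the C(151, 2) = 11325 pairs i < j, with X_I the indicator of one inversion.
There are 11325 indicators.
For each fixed pair i < j, the values π(i) and π(j) are two distinct elements of {1, …, 151} in uniformly random order; by symmetry P[π(i) > π(j)] = 1/2.
By linearity: E[X] = 11325 · (1/2) = C(151, 2) · (1/2) = 11325/2 = 11325/2 ≈ 5662.50000.

E[X] = 11325/2 = 5662.50000.


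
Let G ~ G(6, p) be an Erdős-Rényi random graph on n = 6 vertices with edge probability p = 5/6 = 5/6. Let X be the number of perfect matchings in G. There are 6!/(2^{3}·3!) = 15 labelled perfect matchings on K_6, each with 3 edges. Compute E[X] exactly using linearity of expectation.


K_6 has 6!/(2^{3}·3!) = 15 labelled perfect matchings.
For each such perfect matching H, let X_H = 1 if all 3 edges of H are present in G. Then P[X_H = 1] = p^{3} = (5/6)^{3} = 125/216.
Summing the indicators: E[X] = Σ_H E[X_H] = 15 · p^{3} = 15 · 125/216 = 625/72.
Numerically: E[X] ≈ 8.681.

E[X] = 15 · (5/6)^{3} = 625/72 ≈ 8.681.


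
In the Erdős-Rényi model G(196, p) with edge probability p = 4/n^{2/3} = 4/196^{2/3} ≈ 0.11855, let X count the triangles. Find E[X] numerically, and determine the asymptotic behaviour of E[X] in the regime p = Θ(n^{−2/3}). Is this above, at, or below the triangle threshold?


Number of potential triangles: C(196, 3) = 1235780.
Each occurs with probability p³ ≈ (0.11855)³ ≈ 1.6659725e-03.
By linearity: E[X] = C(196, 3)·p³ ≈ 1235780 · 1.6659725e-03 ≈ 2058.77551.
Since α = 2/3 < 1, p = c/n^{2/3} ≫ 1/n is above the triangle threshold p ~ 1/n. Asymptotically E[X] ~ (c³/6)·n^{3(1−α)} = (4³/6)·n^{1} → ∞; triangles are abundant w.h.p.

E[X] ≈ 2058.77551; in regime p = Θ(1/n^{2/3}) E[X] diverges (above the triangle threshold p ~ 1/n).


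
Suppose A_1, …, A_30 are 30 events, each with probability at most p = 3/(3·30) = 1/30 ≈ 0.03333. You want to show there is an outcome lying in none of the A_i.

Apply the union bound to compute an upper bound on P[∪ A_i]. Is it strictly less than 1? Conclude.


Union bound: P[∪_{i=1}^{30} A_i] ≤ Σ_i P[A_i] ≤ 30·p = 30·(1/30) = 1.
Numerically: 1 ≈ 1.00000.
Is 1 < 1? NO.
Since the bound 1 is ≥ 1, the union bound is uninformative here; it does NOT by itself certify existence.

30·p = 1 ≈ 1.00000; existence NOT certified by the union bound.


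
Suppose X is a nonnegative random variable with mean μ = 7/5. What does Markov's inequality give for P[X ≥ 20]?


μ = E[X] = 7/5, a = 20.
Markov: P[X ≥ 20] ≤ μ/a = (7/5)/20 = 7/100.
Numerically: ≈ 0.070000.
(Since a = 20 > μ = 1.400000, the bound 7/100 is < 1 and informative.)

P[X ≥ 20] ≤ 7/100 ≈ 0.070000.


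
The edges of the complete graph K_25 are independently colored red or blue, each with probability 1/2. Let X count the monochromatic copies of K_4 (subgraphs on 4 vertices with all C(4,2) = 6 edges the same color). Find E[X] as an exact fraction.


Let X = Σ_S X_S over the C(25, 4) = 12650 subsets S of size 4, where X_S = 1 if the K_4 on S is monochromatic.
For a fixed S, the K_4 on S has C(4, 2) = 6 edges. P[all 6 edges red] = (1/2)^6, and likewise for blue, so P[monochromatic] = 2·(1/2)^6 = 2^{1 − 6} = 1/32.
By linearity: E[X] = C(25, 4) · 2^{1 − 6} = 12650 · 1/32 = 6325/16.
Numerically: E[X] ≈ 395.31250.

E[X] = C(25,4)·2^(1−C(4,2)) = 6325/16 ≈ 395.31250.


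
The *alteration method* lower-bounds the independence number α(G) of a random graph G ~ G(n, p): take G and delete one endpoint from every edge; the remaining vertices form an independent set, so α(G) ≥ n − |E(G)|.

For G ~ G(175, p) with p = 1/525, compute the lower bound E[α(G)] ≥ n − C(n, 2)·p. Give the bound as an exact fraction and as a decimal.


E[|E(G)|] = C(175, 2)·p = 15225 · (1/525) = 29.
E[α(G)] ≥ n − E[|E(G)|] = 175 − 29 = 146.
Numerically: ≈ 146.00000.
(This is only a lower bound; the true E[α(G)] may be larger.)

E[α(G)] ≥ 146 ≈ 146.00000.


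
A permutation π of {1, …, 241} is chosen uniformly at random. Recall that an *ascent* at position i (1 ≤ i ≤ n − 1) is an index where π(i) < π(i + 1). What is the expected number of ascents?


Write X = Σ X_I over i = 1, …, 240, with X_I the indicator of one ascent.
There are 240 indicators.
For each fixed i, the pair (π(i), π(i+1)) is a uniformly random ordered pair of distinct values from {1, …, 241}; by symmetry P[π(i) < π(i+1)] = 1/2.
By linearity: E[X] = 240 · (1/2) = (241 − 1) · (1/2) = 120 ≈ 120.0000.

E[X] = 120 = 120.0000.


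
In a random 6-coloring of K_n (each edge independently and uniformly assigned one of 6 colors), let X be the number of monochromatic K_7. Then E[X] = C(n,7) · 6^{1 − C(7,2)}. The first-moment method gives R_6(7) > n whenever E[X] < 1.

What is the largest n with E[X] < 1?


We need C(n, 7) · 6^{1 − 21} < 1, i.e. C(n, 7) < 6^{21 − 1} = 3656158440062976.
Check values of n near the boundary:
  n = 566: C(566, 7) = 3557206237959440; 3557206237959440 < 3656158440062976? YES
  n = 567: C(567, 7) = 3601671315933933; 3601671315933933 < 3656158440062976? YES
  n = 568: C(568, 7) = 3646611956239704; 3646611956239704 < 3656158440062976? YES
  n = 569: C(569, 7) = 3692032389858348; 3692032389858348 < 3656158440062976? NO
  n = 570: C(570, 7) = 3737936877831720; 3737936877831720 < 3656158440062976? NO
The largest n with C(n, 7) < 3656158440062976 is n = 568 (where E[X] = 16882462760369/16926659444736 ≈ 0.9973889). Hence R_6(7) > 568, i.e. R_6(7) ≥ 569.

Largest n = 568; hence R_6(7) > 568.


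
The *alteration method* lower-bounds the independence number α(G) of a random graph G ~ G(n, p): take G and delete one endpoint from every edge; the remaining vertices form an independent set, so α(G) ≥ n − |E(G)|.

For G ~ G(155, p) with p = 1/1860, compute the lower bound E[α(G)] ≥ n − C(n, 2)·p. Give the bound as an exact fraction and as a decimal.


E[|E(G)|] = C(155, 2)·p = 11935 · (1/1860) = 77/12.
E[α(G)] ≥ n − E[|E(G)|] = 155 − 77/12 = 1783/12.
Numerically: ≈ 148.583.
(This is only a lower bound; the true E[α(G)] may be larger.)

E[α(G)] ≥ 1783/12 ≈ 148.583.


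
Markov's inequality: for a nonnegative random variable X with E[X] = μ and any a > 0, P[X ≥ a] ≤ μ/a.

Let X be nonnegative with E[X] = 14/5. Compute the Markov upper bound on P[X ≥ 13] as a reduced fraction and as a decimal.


μ = E[X] = 14/5, a = 13.
Markov: P[X ≥ 13] ≤ μ/a = (14/5)/13 = 14/65.
Numerically: ≈ 0.215385.
(Since a = 13 > μ = 2.800000, the bound 14/65 is < 1 and informative.)

P[X ≥ 13] ≤ 14/65 ≈ 0.215385.


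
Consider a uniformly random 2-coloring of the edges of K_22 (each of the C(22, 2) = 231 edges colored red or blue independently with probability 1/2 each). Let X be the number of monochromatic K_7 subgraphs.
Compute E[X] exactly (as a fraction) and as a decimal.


Let X = Σ_S X_S over the C(22, 7) = 170544 subsets S of size 7, where X_S = 1 if the K_7 on S is monochromatic.
For a fixed S, the K_7 on S has C(7, 2) = 21 edges. P[all 21 edges red] = (1/2)^21, and likewise for blue, so P[monochromatic] = 2·(1/2)^21 = 2^{1 − 21} = 1/1048576.
By linearity: E[X] = C(22, 7) · 2^{1 − 21} = 170544 · 1/1048576 = 10659/65536.
Numerically: E[X] ≈ 0.16264.

E[X] = C(22,7)·2^(1−C(7,2)) = 10659/65536 ≈ 0.16264.


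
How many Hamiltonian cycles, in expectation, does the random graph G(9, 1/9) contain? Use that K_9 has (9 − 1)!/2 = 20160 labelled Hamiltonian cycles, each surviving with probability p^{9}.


K_9 has (9 − 1)!/2 = 20160 labelled Hamiltonian cycles.
For each such Hamiltonian cycle H, let X_H = 1 if all 9 edges of H are present in G. Then P[X_H = 1] = p^{9} = (1/9)^{9} = 1/387420489.
Summing the indicators: E[X] = Σ_H E[X_H] = 20160 · p^{9} = 20160 · 1/387420489 = 2240/43046721.
Numerically: E[X] ≈ 5.2036e-05.

E[X] = 20160 · (1/9)^{9} = 2240/43046721 ≈ 5.2036e-05.


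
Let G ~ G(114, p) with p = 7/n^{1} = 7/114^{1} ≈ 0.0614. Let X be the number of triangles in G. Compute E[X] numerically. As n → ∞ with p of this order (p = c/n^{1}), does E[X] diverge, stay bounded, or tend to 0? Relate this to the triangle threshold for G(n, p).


Number of potential triangles: C(114, 3) = 240464.
Each occurs with probability p³ ≈ (0.0614)³ ≈ 2.31515e-04.
By linearity: E[X] = C(114, 3)·p³ ≈ 240464 · 2.31515e-04 ≈ 55.671.
Here α = 1, so p = 7/n is exactly at the triangle threshold p ~ 1/n. Asymptotically E[X] → c³/6 = 7³/6 = 343/6 ≈ 57.167, a bounded constant. In this regime the triangle count is asymptotically Poisson(c³/6).

E[X] ≈ 55.671; in regime p = Θ(1/n^{1}) E[X] stays bounded (at the triangle threshold p ~ 1/n).


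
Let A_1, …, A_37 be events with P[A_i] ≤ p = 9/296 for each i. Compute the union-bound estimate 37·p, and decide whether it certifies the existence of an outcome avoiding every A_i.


Union bound: P[∪_{i=1}^{37} A_i] ≤ Σ_i P[A_i] ≤ 37·p = 37·(9/296) = 9/8.
Numerically: 9/8 ≈ 1.1250000.
Is 9/8 < 1? NO.
Since the bound 9/8 is ≥ 1, the union bound is uninformative here; it does NOT by itself certify existence.

37·p = 9/8 ≈ 1.1250000; existence NOT certified by the union bound.


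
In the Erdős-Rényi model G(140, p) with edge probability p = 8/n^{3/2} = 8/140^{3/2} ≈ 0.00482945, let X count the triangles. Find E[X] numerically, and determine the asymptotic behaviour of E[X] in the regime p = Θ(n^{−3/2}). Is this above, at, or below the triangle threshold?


Number of potential triangles: C(140, 3) = 447580.
Each occurs with probability p³ ≈ (0.00482945)³ ≈ 1.12640301e-07.
By linearity: E[X] = C(140, 3)·p³ ≈ 447580 · 1.12640301e-07 ≈ 0.050416.
Since α = 3/2 > 1, p = c/n^{3/2} = o(1/n) is below the triangle threshold p ~ 1/n. Asymptotically E[X] ~ (c³/6)·n^{3(1−α)} = (8³/6)·n^{-1.5} → 0, so by Markov's inequality G has no triangles w.h.p.

E[X] ≈ 0.050416; in regime p = Θ(1/n^{3/2}) E[X] tends to 0 (below the triangle threshold p ~ 1/n).


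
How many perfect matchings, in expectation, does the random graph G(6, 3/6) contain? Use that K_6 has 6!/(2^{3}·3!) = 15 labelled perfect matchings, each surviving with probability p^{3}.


K_6 has 6!/(2^{3}·3!) = 15 labelled perfect matchings.
For each such perfect matching H, let X_H = 1 if all 3 edges of H are present in G. Then P[X_H = 1] = p^{3} = (1/2)^{3} = 1/8.
By linearity: E[X] = Σ_H E[X_H] = 15 · p^{3} = 15 · 1/8 = 15/8.
Numerically: E[X] ≈ 1.875.

E[X] = 15 · (1/2)^{3} = 15/8 ≈ 1.875.


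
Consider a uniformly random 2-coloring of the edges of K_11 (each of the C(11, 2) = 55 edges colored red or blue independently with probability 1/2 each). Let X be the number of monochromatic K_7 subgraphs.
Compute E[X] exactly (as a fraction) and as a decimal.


Let X = Σ_S X_S over the C(11, 7) = 330 subsets S of size 7, where X_S = 1 if the K_7 on S is monochromatic.
For a fixed S, the K_7 on S has C(7, 2) = 21 edges. P[all 21 edges red] = (1/2)^21, and likewise for blue, so P[monochromatic] = 2·(1/2)^21 = 2^{1 − 21} = 1/1048576.
By linearity: E[X] = C(11, 7) · 2^{1 − 21} = 330 · 1/1048576 = 165/524288.
Numerically: E[X] ≈ 0.000315.

E[X] = C(11,7)·2^(1−C(7,2)) = 165/524288 ≈ 0.000315.


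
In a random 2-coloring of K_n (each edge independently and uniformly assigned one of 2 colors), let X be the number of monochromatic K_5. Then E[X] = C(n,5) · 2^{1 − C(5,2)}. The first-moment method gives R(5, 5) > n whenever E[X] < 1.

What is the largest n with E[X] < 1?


We need C(n, 5) · 2^{1 − 10} < 1, i.e. C(n, 5) < 2^{10 − 1} = 512.
Check values of n near the boundary:
  n = 7: C(7, 5) = 21; 21 < 512? YES
  n = 8: C(8, 5) = 56; 56 < 512? YES
  n = 9: C(9, 5) = 126; 126 < 512? YES
  n = 10: C(10, 5) = 252; 252 < 512? YES
  n = 11: C(11, 5) = 462; 462 < 512? YES
  n = 12: C(12, 5) = 792; 792 < 512? NO
  n = 13: C(13, 5) = 1287; 1287 < 512? NO
The largest n with C(n, 5) < 512 is n = 11 (where E[X] = 231/256 ≈ 0.902344). Hence R(5, 5) > 11, i.e. R(5, 5) ≥ 12.

Largest n = 11; hence R(5, 5) > 11.


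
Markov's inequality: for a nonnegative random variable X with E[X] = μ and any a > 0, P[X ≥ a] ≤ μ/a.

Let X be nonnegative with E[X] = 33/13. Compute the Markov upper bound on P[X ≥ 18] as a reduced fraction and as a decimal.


μ = E[X] = 33/13, a = 18.
Markov: P[X ≥ 18] ≤ μ/a = (33/13)/18 = 11/78.
Numerically: ≈ 0.141.
(Since a = 18 > μ = 2.538, the bound 11/78 is < 1 and informative.)

P[X ≥ 18] ≤ 11/78 ≈ 0.141.


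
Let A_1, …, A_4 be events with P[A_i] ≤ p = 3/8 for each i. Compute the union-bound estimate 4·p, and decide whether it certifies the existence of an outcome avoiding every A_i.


Union bound: P[∪_{i=1}^{4} A_i] ≤ Σ_i P[A_i] ≤ 4·p = 4·(3/8) = 3/2.
Numerically: 3/2 ≈ 1.5000.
Is 3/2 < 1? NO.
Since the bound 3/2 is ≥ 1, the union bound is uninformative here; it does NOT by itself certify existence.

4·p = 3/2 ≈ 1.5000; existence NOT certified by the union bound.


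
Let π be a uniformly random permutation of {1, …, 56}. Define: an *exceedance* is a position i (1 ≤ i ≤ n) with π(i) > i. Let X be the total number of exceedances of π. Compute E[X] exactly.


Write X = Σ_{i=1}^{56} X_i, where X_i = 1_{π(i) > i}.
For each fixed i, π(i) is uniform over {1, …, 56} (marginal of a uniform permutation), so P[π(i) > i] = (n − i)/n. Summing: Σ_{i=1}^{56} (n − i)/n = (0 + 1 + … + 55)/56 = 56(56 − 1)/(2·56) = (56 − 1)/2.
Hence E[X] = Σ_{i=1}^{56} (56 − i)/56 = 55/2 ≈ 27.500000.

E[X] = 55/2 = 27.500000.


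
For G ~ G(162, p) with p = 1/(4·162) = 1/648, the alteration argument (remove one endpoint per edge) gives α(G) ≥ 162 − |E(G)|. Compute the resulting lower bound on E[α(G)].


E[|E(G)|] = C(162, 2)·p = 13041 · (1/648) = 161/8.
E[α(G)] ≥ n − E[|E(G)|] = 162 − 161/8 = 1135/8.
Numerically: ≈ 141.875.
(This is only a lower bound; the true E[α(G)] may be larger.)

E[α(G)] ≥ 1135/8 ≈ 141.875.


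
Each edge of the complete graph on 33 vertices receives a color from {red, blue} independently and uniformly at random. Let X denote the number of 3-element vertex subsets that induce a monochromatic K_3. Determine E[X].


Let X = Σ_S X_S over the C(33, 3) = 5456 subsets S of size 3, where X_S = 1 if the K_3 on S is monochromatic.
For a fixed S, the K_3 on S has C(3, 2) = 3 edges. P[all 3 edges red] = (1/2)^3, and likewise for blue, so P[monochromatic] = 2·(1/2)^3 = 2^{1 − 3} = 1/4.
By linearity of expectation: E[X] = C(33, 3) · 2^{1 − 3} = 5456 · 1/4 = 1364.
Numerically: E[X] ≈ 1364.000000.

E[X] = C(33,3)·2^(1−C(3,2)) = 1364 ≈ 1364.000000.


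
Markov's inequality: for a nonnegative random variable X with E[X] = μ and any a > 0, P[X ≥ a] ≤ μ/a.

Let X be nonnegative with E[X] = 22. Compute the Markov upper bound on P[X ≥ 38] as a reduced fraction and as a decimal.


μ = E[X] = 22, a = 38.
Markov: P[X ≥ 38] ≤ μ/a = (22)/38 = 11/19.
Numerically: ≈ 0.5789.
(Since a = 38 > μ = 22.0000, the bound 11/19 is < 1 and informative.)

P[X ≥ 38] ≤ 11/19 ≈ 0.5789.


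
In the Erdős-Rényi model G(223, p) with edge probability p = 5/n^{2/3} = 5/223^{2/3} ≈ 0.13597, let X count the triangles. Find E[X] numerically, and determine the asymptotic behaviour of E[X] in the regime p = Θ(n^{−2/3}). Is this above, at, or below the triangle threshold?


Number of potential triangles: C(223, 3) = 1823471.
Each occurs with probability p³ ≈ (0.13597)³ ≈ 2.5136238e-03.
By linearity: E[X] = C(223, 3)·p³ ≈ 1823471 · 2.5136238e-03 ≈ 4583.52018.
Since α = 2/3 < 1, p = c/n^{2/3} ≫ 1/n is above the triangle threshold p ~ 1/n. Asymptotically E[X] ~ (c³/6)·n^{3(1−α)} = (5³/6)·n^{1} → ∞; triangles are abundant w.h.p.

E[X] ≈ 4583.52018; in regime p = Θ(1/n^{2/3}) E[X] diverges (above the triangle threshold p ~ 1/n).


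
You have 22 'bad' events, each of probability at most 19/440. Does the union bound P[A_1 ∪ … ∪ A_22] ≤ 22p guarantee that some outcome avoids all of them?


Union bound: P[∪_{i=1}^{22} A_i] ≤ Σ_i P[A_i] ≤ 22·p = 22·(19/440) = 19/20.
Numerically: 19/20 ≈ 0.950.
Is 19/20 < 1? YES.
Since P[∪ A_i] ≤ 19/20 < 1, the complement has P[∩ A_i^c] ≥ 1 − 19/20 = 1/20 > 0, so some outcome avoids every A_i.

22·p = 19/20 ≈ 0.950; existence CERTIFIED by the union bound.


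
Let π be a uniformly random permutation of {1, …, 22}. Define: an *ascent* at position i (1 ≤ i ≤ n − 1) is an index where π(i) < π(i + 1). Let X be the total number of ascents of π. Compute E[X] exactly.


Write X = Σ X_I over i = 1, …, 21, with X_I the indicator of one ascent.
There are 21 indicators.
For each fixed i, the pair (π(i), π(i+1)) is a uniformly random ordered pair of distinct values from {1, …, 22}; by symmetry P[π(i) < π(i+1)] = 1/2.
By linearity: E[X] = 21 · (1/2) = (22 − 1) · (1/2) = 21/2 ≈ 10.5000.

E[X] = 21/2 = 10.5000.


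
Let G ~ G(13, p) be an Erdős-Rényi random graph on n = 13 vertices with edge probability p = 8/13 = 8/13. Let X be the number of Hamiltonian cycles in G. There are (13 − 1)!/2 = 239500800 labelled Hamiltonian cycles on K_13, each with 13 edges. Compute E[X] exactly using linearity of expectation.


K_13 has (13 − 1)!/2 = 239500800 labelled Hamiltonian cycles.
For each such Hamiltonian cycle H, let X_H = 1 if all 13 edges of H are present in G. Then P[X_H = 1] = p^{13} = (8/13)^{13} = 549755813888/302875106592253.
Summing the indicators: E[X] = Σ_H E[X_H] = 239500800 · p^{13} = 239500800 · 549755813888/302875106592253 = 131666957230827110400/302875106592253.
Numerically: E[X] ≈ 434724.

E[X] = 239500800 · (8/13)^{13} = 131666957230827110400/302875106592253 ≈ 434724.
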